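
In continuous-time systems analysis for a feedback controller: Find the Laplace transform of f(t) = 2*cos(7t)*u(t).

Standard pair: cos(wt)*u(t) <-> s/(s^2+w^2)
With w = 7: L{2*cos(7t)*u(t)} = 2s/(s^2+49)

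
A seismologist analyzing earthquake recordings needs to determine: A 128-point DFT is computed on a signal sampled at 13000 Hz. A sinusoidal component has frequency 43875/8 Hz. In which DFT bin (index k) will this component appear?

DFT frequency resolution = f_s/N = 13000/128 = 1625/16 Hz
Bin index k = f_signal / resolution = 43875/8 / 1625/16 = 54
The signal frequency 43875/8 Hz falls in DFT bin k = 54.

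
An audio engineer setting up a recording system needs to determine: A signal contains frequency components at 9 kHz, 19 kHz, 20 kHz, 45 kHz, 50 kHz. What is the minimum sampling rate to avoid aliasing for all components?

The highest frequency component is f_max = 50 kHz.
Nyquist rate = 2 * f_max = 2 * 50 kHz = 100 kHz.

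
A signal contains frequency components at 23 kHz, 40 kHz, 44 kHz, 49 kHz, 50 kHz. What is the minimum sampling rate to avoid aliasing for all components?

The highest frequency component is f_max = 50 kHz.
Nyquist rate = 2 * f_max = 2 * 50 kHz = 100 kHz.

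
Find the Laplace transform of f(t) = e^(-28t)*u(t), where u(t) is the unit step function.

Standard Laplace transform pair:
e^(-at)*u(t) <-> 1/(s+a)
With a = 28: L{e^(-28t)*u(t)} = 1/(s+28), ROC: Re(s) > -28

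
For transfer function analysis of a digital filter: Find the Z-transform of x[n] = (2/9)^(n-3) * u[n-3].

Time-shifting property: if X(z) = Z{x[n]}, then Z{x[n-d]} = z^(-d) * X(z)
X(z) = z/(z - 2/9) for x[n] = (2/9)^n * u[n]
Z{x[n-3]} = z^(-3) * z/(z - 2/9) = z^(-2)/(z - 2/9)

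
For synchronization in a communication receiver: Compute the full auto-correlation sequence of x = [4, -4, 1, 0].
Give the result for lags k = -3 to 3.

r_xx[k] = sum_m x[m]*x[m+k], indexed from 0, for k = -3 to 3:
  r_xx[-3] = x[3]*x[0] = 0
  r_xx[-2] = x[2]*x[0] + x[3]*x[1] = 4
  r_xx[-1] = x[1]*x[0] + x[2]*x[1] + x[3]*x[2] = -20
  r_xx[0] = x[0]*x[0] + x[1]*x[1] + x[2]*x[2] + x[3]*x[3] = 33
  r_xx[1] = x[0]*x[1] + x[1]*x[2] + x[2]*x[3] = -20
  r_xx[2] = x[0]*x[2] + x[1]*x[3] = 4
  r_xx[3] = x[0]*x[3] = 0
r_xx = [0, 4, -20, 33, -20, 4, 0]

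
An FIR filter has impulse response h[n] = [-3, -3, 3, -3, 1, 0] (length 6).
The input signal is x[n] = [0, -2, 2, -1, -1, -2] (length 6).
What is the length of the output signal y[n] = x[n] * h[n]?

For linear convolution, the output length is:
len(y) = len(x) + len(h) - 1 = 6 + 6 - 1 = 11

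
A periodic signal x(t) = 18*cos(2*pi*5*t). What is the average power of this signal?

Average power of A*cos(wt) is A^2/2.
P = 18^2 / 2 = 324/2 = 162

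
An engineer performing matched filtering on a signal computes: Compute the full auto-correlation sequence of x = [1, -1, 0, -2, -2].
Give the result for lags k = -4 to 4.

r_xx[k] = sum_m x[m]*x[m+k], indexed from 0, for k = -4 to 4:
  r_xx[-4] = x[4]*x[0] = -2
  r_xx[-3] = x[3]*x[0] + x[4]*x[1] = 0
  r_xx[-2] = x[2]*x[0] + x[3]*x[1] + x[4]*x[2] = 2
  r_xx[-1] = x[1]*x[0] + x[2]*x[1] + x[3]*x[2] + x[4]*x[3] = 3
  r_xx[0] = x[0]*x[0] + x[1]*x[1] + x[2]*x[2] + x[3]*x[3] + x[4]*x[4] = 10
  r_xx[1] = x[0]*x[1] + x[1]*x[2] + x[2]*x[3] + x[3]*x[4] = 3
  r_xx[2] = x[0]*x[2] + x[1]*x[3] + x[2]*x[4] = 2
  r_xx[3] = x[0]*x[3] + x[1]*x[4] = 0
  r_xx[4] = x[0]*x[4] = -2
r_xx = [-2, 0, 2, 3, 10, 3, 2, 0, -2]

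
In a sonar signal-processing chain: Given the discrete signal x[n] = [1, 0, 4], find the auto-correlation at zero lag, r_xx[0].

The auto-correlation at zero lag r_xx[0] equals the signal energy.
r_xx[0] = sum of x[n]^2 = 1^2 + 0^2 + 4^2
= 1 + 0 + 16 = 17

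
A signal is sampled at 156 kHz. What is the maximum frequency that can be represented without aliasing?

The maximum frequency that can be represented without aliasing
is the Nyquist frequency: f_max = f_s / 2 = 156 kHz / 2 = 78 kHz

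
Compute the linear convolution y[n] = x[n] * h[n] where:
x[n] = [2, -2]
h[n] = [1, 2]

y[n] = sum_k x[k]*h[n-k]. Output length = len(x) + len(h) - 1 = 2 + 2 - 1 = 3.
y[0] = 2*1 = 2
y[1] = -2*1 + 2*2 = 2
y[2] = -2*2 = -4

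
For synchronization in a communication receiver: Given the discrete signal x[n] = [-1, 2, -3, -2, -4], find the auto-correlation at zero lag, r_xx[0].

The auto-correlation at zero lag r_xx[0] equals the signal energy.
r_xx[0] = sum of x[n]^2 = (-1)^2 + 2^2 + (-3)^2 + (-2)^2 + (-4)^2
= 1 + 4 + 9 + 4 + 16 = 34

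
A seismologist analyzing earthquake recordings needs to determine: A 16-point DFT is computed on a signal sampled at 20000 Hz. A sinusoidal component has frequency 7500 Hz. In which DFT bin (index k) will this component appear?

DFT frequency resolution = f_s/N = 20000/16 = 1250 Hz
Bin index k = f_signal / resolution = 7500 / 1250 = 6
The signal frequency 7500 Hz falls in DFT bin k = 6.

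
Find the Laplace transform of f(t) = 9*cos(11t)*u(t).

Standard pair: cos(wt)*u(t) <-> s/(s^2+w^2)
With w = 11: L{9*cos(11t)*u(t)} = 9s/(s^2+121)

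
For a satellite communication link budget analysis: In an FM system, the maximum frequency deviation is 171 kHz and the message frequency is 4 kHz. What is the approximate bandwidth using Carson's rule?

Carson's rule: BW = 2*(delta_f + f_m)
= 2*(171 + 4) kHz = 350 kHz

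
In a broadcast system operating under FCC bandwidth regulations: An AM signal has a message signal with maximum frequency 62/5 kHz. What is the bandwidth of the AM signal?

In AM (double-sideband), the bandwidth is twice the message frequency.
BW = 2 * f_m = 2 * 62/5 kHz = 124/5 kHz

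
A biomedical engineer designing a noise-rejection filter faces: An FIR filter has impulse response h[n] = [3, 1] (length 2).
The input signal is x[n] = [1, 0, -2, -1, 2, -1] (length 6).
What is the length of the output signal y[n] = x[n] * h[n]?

For linear convolution, the output length is:
len(y) = len(x) + len(h) - 1 = 6 + 2 - 1 = 7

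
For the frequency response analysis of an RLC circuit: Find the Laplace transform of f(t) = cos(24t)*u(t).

Standard pair: cos(wt)*u(t) <-> s/(s^2+w^2)
With w = 24: L{cos(24t)*u(t)} = s/(s^2+576)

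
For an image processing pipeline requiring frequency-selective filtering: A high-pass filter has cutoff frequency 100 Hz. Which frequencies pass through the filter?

A high-pass filter passes all frequencies above the cutoff frequency 100 Hz and attenuates lower frequencies.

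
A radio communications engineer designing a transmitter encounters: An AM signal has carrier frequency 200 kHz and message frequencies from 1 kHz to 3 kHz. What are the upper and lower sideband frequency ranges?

Upper sideband (USB) = fc + [fm_low, fm_high] = 200 + [1, 3] = [201, 203] kHz
Lower sideband (LSB) = fc - [fm_high, fm_low] = 200 - [3, 1] = [197, 199] kHz
Total occupied spectrum: 197 kHz to 203 kHz (plus carrier at 200 kHz)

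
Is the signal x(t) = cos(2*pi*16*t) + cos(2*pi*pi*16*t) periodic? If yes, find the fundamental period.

f1 = 16 Hz, f2 = 16*pi Hz
Ratio f2/f1 = pi, which is irrational.
Since the frequency ratio is irrational, no common period exists.
The signal is not periodic.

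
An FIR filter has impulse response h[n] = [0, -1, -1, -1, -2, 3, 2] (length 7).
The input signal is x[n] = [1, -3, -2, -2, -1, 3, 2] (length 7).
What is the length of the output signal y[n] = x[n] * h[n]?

For linear convolution, the output length is:
len(y) = len(x) + len(h) - 1 = 7 + 7 - 1 = 13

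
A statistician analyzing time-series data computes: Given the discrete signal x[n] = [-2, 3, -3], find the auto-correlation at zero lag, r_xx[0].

The auto-correlation at zero lag r_xx[0] equals the signal energy.
r_xx[0] = sum of x[n]^2 = (-2)^2 + 3^2 + (-3)^2
= 4 + 9 + 9 = 22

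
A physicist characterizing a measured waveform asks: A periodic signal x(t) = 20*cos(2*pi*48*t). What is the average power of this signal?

Average power of A*cos(wt) is A^2/2.
P = 20^2 / 2 = 400/2 = 200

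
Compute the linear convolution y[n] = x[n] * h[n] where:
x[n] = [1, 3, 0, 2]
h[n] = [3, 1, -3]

y[n] = sum_k x[k]*h[n-k]. Output length = len(x) + len(h) - 1 = 4 + 3 - 1 = 6.
y[0] = 1*3 = 3
y[1] = 3*3 + 1*1 = 10
y[2] = 0*3 + 3*1 + 1*-3 = 0
y[3] = 2*3 + 0*1 + 3*-3 = -3
y[4] = 2*1 + 0*-3 = 2
y[5] = 2*-3 = -6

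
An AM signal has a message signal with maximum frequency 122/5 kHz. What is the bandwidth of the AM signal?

In AM (double-sideband), the bandwidth is twice the message frequency.
BW = 2 * f_m = 2 * 122/5 kHz = 244/5 kHz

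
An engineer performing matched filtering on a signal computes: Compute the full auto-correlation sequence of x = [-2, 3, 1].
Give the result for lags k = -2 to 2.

r_xx[k] = sum_m x[m]*x[m+k], indexed from 0, for k = -2 to 2:
  r_xx[-2] = x[2]*x[0] = -2
  r_xx[-1] = x[1]*x[0] + x[2]*x[1] = -3
  r_xx[0] = x[0]*x[0] + x[1]*x[1] + x[2]*x[2] = 14
  r_xx[1] = x[0]*x[1] + x[1]*x[2] = -3
  r_xx[2] = x[0]*x[2] = -2
r_xx = [-2, -3, 14, -3, -2]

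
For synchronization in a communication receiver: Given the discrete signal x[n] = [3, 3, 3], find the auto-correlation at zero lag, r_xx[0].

The auto-correlation at zero lag r_xx[0] equals the signal energy.
r_xx[0] = sum of x[n]^2 = 3^2 + 3^2 + 3^2
= 9 + 9 + 9 = 27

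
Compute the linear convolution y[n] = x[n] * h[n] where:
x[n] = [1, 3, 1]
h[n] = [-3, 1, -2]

y[n] = sum_k x[k]*h[n-k]. Output length = len(x) + len(h) - 1 = 3 + 3 - 1 = 5.
y[0] = 1*-3 = -3
y[1] = 3*-3 + 1*1 = -8
y[2] = 1*-3 + 3*1 + 1*-2 = -2
y[3] = 1*1 + 3*-2 = -5
y[4] = 1*-2 = -2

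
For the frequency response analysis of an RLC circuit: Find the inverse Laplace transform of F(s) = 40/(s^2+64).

Standard pair: w/(s^2+w^2) <-> sin(wt)*u(t)
Recognize w^2 = 64, so w = 8; numerator 40 = 5*8.
f(t) = 5*sin(8t)*u(t)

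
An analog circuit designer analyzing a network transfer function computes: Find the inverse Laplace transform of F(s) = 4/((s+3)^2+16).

Standard pair: w/((s+a)^2+w^2) <-> e^(-at)*sin(wt)*u(t)
With a=3, w=4: f(t) = e^(-3t)*sin(4t)*u(t)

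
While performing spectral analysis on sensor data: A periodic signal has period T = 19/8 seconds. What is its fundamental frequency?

The fundamental frequency is the reciprocal of the period.
f = 1/T = 1/(19/8) = 8/19 Hz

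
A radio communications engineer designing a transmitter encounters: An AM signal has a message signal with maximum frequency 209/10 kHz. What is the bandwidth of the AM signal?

In AM (double-sideband), the bandwidth is twice the message frequency.
BW = 2 * f_m = 2 * 209/10 kHz = 209/5 kHz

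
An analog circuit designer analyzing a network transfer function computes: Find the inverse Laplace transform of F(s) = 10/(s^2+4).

Standard pair: w/(s^2+w^2) <-> sin(wt)*u(t)
Recognize w^2 = 4, so w = 2; numerator 10 = 5*2.
f(t) = 5*sin(2t)*u(t)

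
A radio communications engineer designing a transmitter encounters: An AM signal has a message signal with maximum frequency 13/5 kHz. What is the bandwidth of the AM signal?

In AM (double-sideband), the bandwidth is twice the message frequency.
BW = 2 * f_m = 2 * 13/5 kHz = 26/5 kHz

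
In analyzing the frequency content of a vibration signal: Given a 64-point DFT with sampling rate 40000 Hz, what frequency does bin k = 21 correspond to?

The frequency of DFT bin k is: f_k = k * f_s / N
f_21 = 21 * 40000 / 64 = 13125 Hz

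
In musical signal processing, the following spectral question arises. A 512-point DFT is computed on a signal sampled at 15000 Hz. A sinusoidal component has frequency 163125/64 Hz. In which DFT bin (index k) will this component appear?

DFT frequency resolution = f_s/N = 15000/512 = 1875/64 Hz
Bin index k = f_signal / resolution = 163125/64 / 1875/64 = 87
The signal frequency 163125/64 Hz falls in DFT bin k = 87.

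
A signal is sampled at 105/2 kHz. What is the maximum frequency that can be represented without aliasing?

The maximum frequency that can be represented without aliasing
is the Nyquist frequency: f_max = f_s / 2 = 105/2 kHz / 2 = 105/4 kHz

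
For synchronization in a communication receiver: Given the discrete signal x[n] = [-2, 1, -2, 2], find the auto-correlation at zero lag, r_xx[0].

The auto-correlation at zero lag r_xx[0] equals the signal energy.
r_xx[0] = sum of x[n]^2 = (-2)^2 + 1^2 + (-2)^2 + 2^2
= 4 + 1 + 4 + 4 = 13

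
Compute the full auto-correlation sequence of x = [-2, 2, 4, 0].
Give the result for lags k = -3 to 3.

r_xx[k] = sum_m x[m]*x[m+k], indexed from 0, for k = -3 to 3:
  r_xx[-3] = x[3]*x[0] = 0
  r_xx[-2] = x[2]*x[0] + x[3]*x[1] = -8
  r_xx[-1] = x[1]*x[0] + x[2]*x[1] + x[3]*x[2] = 4
  r_xx[0] = x[0]*x[0] + x[1]*x[1] + x[2]*x[2] + x[3]*x[3] = 24
  r_xx[1] = x[0]*x[1] + x[1]*x[2] + x[2]*x[3] = 4
  r_xx[2] = x[0]*x[2] + x[1]*x[3] = -8
  r_xx[3] = x[0]*x[3] = 0
r_xx = [0, -8, 4, 24, 4, -8, 0]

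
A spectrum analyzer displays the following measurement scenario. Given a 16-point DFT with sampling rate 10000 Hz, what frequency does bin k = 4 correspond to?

The frequency of DFT bin k is: f_k = k * f_s / N
f_4 = 4 * 10000 / 16 = 2500 Hz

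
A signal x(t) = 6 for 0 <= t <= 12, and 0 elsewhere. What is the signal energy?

Energy = integral of |x(t)|^2 dt over the signal duration
= 6^2 * 12 = 36 * 12 = 432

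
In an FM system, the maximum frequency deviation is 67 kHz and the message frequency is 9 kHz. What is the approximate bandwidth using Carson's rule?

Carson's rule: BW = 2*(delta_f + f_m)
= 2*(67 + 9) kHz = 152 kHz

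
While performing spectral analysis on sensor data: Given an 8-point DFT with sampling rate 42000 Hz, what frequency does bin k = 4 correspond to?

The frequency of DFT bin k is: f_k = k * f_s / N
f_4 = 4 * 42000 / 8 = 21000 Hz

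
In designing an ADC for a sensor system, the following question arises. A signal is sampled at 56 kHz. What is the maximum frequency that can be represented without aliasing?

The maximum frequency that can be represented without aliasing
is the Nyquist frequency: f_max = f_s / 2 = 56 kHz / 2 = 28 kHz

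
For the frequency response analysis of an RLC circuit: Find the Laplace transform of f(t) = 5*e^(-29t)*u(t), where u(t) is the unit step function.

Standard Laplace transform pair:
e^(-at)*u(t) <-> 1/(s+a)
With a = 29: L{5*e^(-29t)*u(t)} = 5/(s+29), ROC: Re(s) > -29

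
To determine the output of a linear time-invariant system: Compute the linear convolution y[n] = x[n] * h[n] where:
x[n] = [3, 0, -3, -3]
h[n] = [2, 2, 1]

y[n] = sum_k x[k]*h[n-k]. Output length = len(x) + len(h) - 1 = 4 + 3 - 1 = 6.
y[0] = 3*2 = 6
y[1] = 0*2 + 3*2 = 6
y[2] = -3*2 + 0*2 + 3*1 = -3
y[3] = -3*2 + -3*2 + 0*1 = -12
y[4] = -3*2 + -3*1 = -9
y[5] = -3*1 = -3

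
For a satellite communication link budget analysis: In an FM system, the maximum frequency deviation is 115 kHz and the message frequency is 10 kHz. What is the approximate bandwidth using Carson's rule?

Carson's rule: BW = 2*(delta_f + f_m)
= 2*(115 + 10) kHz = 250 kHz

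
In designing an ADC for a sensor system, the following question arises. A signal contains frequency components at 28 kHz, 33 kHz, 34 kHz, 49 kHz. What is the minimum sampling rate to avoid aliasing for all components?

The highest frequency component is f_max = 49 kHz.
Nyquist rate = 2 * f_max = 2 * 49 kHz = 98 kHz.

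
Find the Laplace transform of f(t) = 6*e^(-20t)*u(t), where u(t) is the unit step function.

Standard Laplace transform pair:
e^(-at)*u(t) <-> 1/(s+a)
With a = 20: L{6*e^(-20t)*u(t)} = 6/(s+20), ROC: Re(s) > -20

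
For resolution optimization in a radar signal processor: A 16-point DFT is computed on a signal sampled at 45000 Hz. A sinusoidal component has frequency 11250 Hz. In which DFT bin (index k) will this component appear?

DFT frequency resolution = f_s/N = 45000/16 = 5625/2 Hz
Bin index k = f_signal / resolution = 11250 / 5625/2 = 4
The signal frequency 11250 Hz falls in DFT bin k = 4.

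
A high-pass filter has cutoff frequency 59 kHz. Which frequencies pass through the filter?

A high-pass filter passes all frequencies above the cutoff frequency 59 kHz and attenuates lower frequencies.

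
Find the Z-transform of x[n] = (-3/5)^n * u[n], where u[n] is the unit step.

The Z-transform of a^n * u[n] is z/(z-a) for |z| > |a|.
Here a = -3/5, so X(z) = z/(z - (-3/5)) = 5z/(5z + 3)
ROC: |z| > 3/5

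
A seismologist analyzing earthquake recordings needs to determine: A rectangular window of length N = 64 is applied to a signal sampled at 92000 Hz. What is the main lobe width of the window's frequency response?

For a rectangular window of length N,
the main lobe width in frequency is 2*f_s/N.
= 2*92000/64 = 2875 Hz
This determines the minimum frequency separation for resolving two sinusoids.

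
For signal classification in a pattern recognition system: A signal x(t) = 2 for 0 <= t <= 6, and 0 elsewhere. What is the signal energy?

Energy = integral of |x(t)|^2 dt over the signal duration
= 2^2 * 6 = 4 * 6 = 24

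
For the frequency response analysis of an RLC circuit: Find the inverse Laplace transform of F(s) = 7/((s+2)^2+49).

Standard pair: w/((s+a)^2+w^2) <-> e^(-at)*sin(wt)*u(t)
With a=2, w=7: f(t) = e^(-2t)*sin(7t)*u(t)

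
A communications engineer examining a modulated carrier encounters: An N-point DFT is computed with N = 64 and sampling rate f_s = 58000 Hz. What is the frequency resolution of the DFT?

DFT frequency resolution = f_s / N
= 58000 / 64 = 3625/4 Hz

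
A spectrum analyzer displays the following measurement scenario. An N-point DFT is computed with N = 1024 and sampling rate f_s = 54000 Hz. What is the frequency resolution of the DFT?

DFT frequency resolution = f_s / N
= 54000 / 1024 = 3375/64 Hz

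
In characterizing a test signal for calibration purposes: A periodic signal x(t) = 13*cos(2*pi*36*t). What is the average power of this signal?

Average power of A*cos(wt) is A^2/2.
P = 13^2 / 2 = 169/2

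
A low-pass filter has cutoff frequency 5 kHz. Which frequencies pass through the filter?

A low-pass filter passes all frequencies below the cutoff frequency 5 kHz and attenuates higher frequencies.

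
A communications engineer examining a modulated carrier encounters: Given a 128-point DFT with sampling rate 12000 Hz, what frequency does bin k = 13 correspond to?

The frequency of DFT bin k is: f_k = k * f_s / N
f_13 = 13 * 12000 / 128 = 4875/4 Hz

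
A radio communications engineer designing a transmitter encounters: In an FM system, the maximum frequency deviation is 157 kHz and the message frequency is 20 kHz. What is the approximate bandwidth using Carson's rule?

Carson's rule: BW = 2*(delta_f + f_m)
= 2*(157 + 20) kHz = 354 kHz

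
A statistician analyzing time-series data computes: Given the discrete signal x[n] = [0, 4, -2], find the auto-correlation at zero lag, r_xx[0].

The auto-correlation at zero lag r_xx[0] equals the signal energy.
r_xx[0] = sum of x[n]^2 = 0^2 + 4^2 + (-2)^2
= 0 + 16 + 4 = 20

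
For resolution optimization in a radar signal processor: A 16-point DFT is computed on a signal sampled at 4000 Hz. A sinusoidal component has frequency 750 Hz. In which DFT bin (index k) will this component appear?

DFT frequency resolution = f_s/N = 4000/16 = 250 Hz
Bin index k = f_signal / resolution = 750 / 250 = 3
The signal frequency 750 Hz falls in DFT bin k = 3.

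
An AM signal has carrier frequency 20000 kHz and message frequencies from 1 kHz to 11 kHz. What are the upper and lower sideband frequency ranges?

Upper sideband (USB) = fc + [fm_low, fm_high] = 20000 + [1, 11] = [20001, 20011] kHz
Lower sideband (LSB) = fc - [fm_high, fm_low] = 20000 - [11, 1] = [19989, 19999] kHz
Total occupied spectrum: 19989 kHz to 20011 kHz (plus carrier at 20000 kHz)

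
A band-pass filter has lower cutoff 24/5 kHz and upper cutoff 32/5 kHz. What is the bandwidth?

Bandwidth = f_high - f_low
= 32/5 kHz - 24/5 kHz = 8/5 kHz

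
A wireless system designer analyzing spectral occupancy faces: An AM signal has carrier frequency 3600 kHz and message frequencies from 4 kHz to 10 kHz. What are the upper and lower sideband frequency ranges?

Upper sideband (USB) = fc + [fm_low, fm_high] = 3600 + [4, 10] = [3604, 3610] kHz
Lower sideband (LSB) = fc - [fm_high, fm_low] = 3600 - [10, 4] = [3590, 3596] kHz
Total occupied spectrum: 3590 kHz to 3610 kHz (plus carrier at 3600 kHz)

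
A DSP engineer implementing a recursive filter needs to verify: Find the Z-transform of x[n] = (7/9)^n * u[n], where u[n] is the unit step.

The Z-transform of a^n * u[n] is z/(z-a) for |z| > |a|.
Here a = 7/9, so X(z) = z/(z - (7/9)) = 9z/(9z - 7)
ROC: |z| > 7/9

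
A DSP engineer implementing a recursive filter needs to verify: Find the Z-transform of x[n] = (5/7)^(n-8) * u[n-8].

Time-shifting property: if X(z) = Z{x[n]}, then Z{x[n-d]} = z^(-d) * X(z)
X(z) = z/(z - 5/7) for x[n] = (5/7)^n * u[n]
Z{x[n-8]} = z^(-8) * z/(z - 5/7) = z^(-7)/(z - 5/7)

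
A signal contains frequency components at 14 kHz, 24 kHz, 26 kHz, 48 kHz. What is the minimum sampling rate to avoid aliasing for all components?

The highest frequency component is f_max = 48 kHz.
Nyquist rate = 2 * f_max = 2 * 48 kHz = 96 kHz.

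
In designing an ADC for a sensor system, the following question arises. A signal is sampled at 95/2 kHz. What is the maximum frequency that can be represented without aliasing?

The maximum frequency that can be represented without aliasing
is the Nyquist frequency: f_max = f_s / 2 = 95/2 kHz / 2 = 95/4 kHz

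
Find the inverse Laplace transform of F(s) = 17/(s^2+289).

Standard pair: w/(s^2+w^2) <-> sin(wt)*u(t)
Recognize w^2 = 289, so w = 17; numerator 17 = 1*17.
f(t) = sin(17t)*u(t)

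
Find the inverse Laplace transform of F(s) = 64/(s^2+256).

Standard pair: w/(s^2+w^2) <-> sin(wt)*u(t)
Recognize w^2 = 256, so w = 16; numerator 64 = 4*16.
f(t) = 4*sin(16t)*u(t)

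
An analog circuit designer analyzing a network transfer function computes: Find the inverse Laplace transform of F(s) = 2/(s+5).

Standard pair: k/(s+a) <-> k*e^(-at)*u(t)
With k=2, a=5: f(t) = 2*e^(-5t)*u(t)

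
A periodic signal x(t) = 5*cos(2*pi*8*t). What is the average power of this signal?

Average power of A*cos(wt) is A^2/2.
P = 5^2 / 2 = 25/2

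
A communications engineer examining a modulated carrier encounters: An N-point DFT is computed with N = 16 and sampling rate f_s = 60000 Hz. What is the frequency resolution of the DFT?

DFT frequency resolution = f_s / N
= 60000 / 16 = 3750 Hz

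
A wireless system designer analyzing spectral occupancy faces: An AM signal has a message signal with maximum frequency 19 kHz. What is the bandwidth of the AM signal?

In AM (double-sideband), the bandwidth is twice the message frequency.
BW = 2 * f_m = 2 * 19 kHz = 38 kHz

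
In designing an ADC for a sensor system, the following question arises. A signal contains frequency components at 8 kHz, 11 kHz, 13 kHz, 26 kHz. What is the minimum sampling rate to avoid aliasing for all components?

The highest frequency component is f_max = 26 kHz.
Nyquist rate = 2 * f_max = 2 * 26 kHz = 52 kHz.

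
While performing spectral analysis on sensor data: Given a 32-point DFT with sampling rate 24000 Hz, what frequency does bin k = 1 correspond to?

The frequency of DFT bin k is: f_k = k * f_s / N
f_1 = 1 * 24000 / 32 = 750 Hz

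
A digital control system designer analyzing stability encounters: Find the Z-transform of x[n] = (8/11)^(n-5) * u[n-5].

Time-shifting property: if X(z) = Z{x[n]}, then Z{x[n-d]} = z^(-d) * X(z)
X(z) = z/(z - 8/11) for x[n] = (8/11)^n * u[n]
Z{x[n-5]} = z^(-5) * z/(z - 8/11) = z^(-4)/(z - 8/11)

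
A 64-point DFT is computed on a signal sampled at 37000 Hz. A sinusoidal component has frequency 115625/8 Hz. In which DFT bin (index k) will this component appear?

DFT frequency resolution = f_s/N = 37000/64 = 4625/8 Hz
Bin index k = f_signal / resolution = 115625/8 / 4625/8 = 25
The signal frequency 115625/8 Hz falls in DFT bin k = 25.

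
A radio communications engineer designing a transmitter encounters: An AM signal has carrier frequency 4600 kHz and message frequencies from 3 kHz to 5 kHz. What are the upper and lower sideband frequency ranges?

Upper sideband (USB) = fc + [fm_low, fm_high] = 4600 + [3, 5] = [4603, 4605] kHz
Lower sideband (LSB) = fc - [fm_high, fm_low] = 4600 - [5, 3] = [4595, 4597] kHz
Total occupied spectrum: 4595 kHz to 4605 kHz (plus carrier at 4600 kHz)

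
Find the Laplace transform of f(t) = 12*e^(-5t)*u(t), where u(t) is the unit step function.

Standard Laplace transform pair:
e^(-at)*u(t) <-> 1/(s+a)
With a = 5: L{12*e^(-5t)*u(t)} = 12/(s+5), ROC: Re(s) > -5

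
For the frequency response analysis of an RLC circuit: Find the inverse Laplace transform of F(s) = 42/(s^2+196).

Standard pair: w/(s^2+w^2) <-> sin(wt)*u(t)
Recognize w^2 = 196, so w = 14; numerator 42 = 3*14.
f(t) = 3*sin(14t)*u(t)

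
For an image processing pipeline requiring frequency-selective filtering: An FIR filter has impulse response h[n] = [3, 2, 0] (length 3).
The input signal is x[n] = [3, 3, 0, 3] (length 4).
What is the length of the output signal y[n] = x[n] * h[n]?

For linear convolution, the output length is:
len(y) = len(x) + len(h) - 1 = 4 + 3 - 1 = 6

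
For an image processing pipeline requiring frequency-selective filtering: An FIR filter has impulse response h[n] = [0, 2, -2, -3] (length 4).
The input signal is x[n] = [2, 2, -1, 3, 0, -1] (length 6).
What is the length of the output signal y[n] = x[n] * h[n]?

For linear convolution, the output length is:
len(y) = len(x) + len(h) - 1 = 6 + 4 - 1 = 9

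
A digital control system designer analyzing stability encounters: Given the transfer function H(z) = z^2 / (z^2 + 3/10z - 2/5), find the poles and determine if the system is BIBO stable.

Poles are roots of the denominator: z^2 + 3/10z - 2/5 = 0.
Quadratic formula: z = [-(3/10) +/- sqrt((3/10)^2 - 4*(-2/5))] / 2
Discriminant = 9/100 + 8/5 = 169/100; sqrt = 13/10.
z = (-3/10 +/- 13/10) / 2 => z = 1/2 or z = -4/5.
|p1| = 4/5, |p2| = 1/2.
For BIBO stability, all poles must lie inside the unit circle (|p| < 1).
System is STABLE since both |p| < 1.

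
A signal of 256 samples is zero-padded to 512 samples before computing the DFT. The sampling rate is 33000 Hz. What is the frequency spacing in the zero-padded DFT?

Original DFT: N = 256, resolution = f_s/N = 33000/256 = 4125/32 Hz
Zero-padded DFT: N = 512, resolution = f_s/N = 33000/512 = 4125/64 Hz
Zero-padding interpolates the spectrum (finer frequency grid)
but does NOT improve the true spectral resolution (ability to resolve close frequencies).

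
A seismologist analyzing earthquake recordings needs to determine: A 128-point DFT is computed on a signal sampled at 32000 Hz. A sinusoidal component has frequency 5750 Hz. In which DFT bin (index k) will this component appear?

DFT frequency resolution = f_s/N = 32000/128 = 250 Hz
Bin index k = f_signal / resolution = 5750 / 250 = 23
The signal frequency 5750 Hz falls in DFT bin k = 23.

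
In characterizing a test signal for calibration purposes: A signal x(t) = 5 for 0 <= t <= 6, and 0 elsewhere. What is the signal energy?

Energy = integral of |x(t)|^2 dt over the signal duration
= 5^2 * 6 = 25 * 6 = 150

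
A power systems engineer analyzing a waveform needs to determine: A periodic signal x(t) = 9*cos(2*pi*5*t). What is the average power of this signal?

Average power of A*cos(wt) is A^2/2.
P = 9^2 / 2 = 81/2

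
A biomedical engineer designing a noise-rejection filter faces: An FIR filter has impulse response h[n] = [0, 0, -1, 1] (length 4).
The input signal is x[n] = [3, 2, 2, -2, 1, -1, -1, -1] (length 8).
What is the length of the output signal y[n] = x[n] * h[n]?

For linear convolution, the output length is:
len(y) = len(x) + len(h) - 1 = 8 + 4 - 1 = 11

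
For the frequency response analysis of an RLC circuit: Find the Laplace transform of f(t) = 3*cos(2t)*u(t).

Standard pair: cos(wt)*u(t) <-> s/(s^2+w^2)
With w = 2: L{3*cos(2t)*u(t)} = 3s/(s^2+4)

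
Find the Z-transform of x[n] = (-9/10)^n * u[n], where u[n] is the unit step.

The Z-transform of a^n * u[n] is z/(z-a) for |z| > |a|.
Here a = -9/10, so X(z) = z/(z - (-9/10)) = 10z/(10z + 9)
ROC: |z| > 9/10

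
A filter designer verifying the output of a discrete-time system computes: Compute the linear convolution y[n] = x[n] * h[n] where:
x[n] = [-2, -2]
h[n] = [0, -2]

y[n] = sum_k x[k]*h[n-k]. Output length = len(x) + len(h) - 1 = 2 + 2 - 1 = 3.
y[0] = -2*0 = 0
y[1] = -2*0 + -2*-2 = 4
y[2] = -2*-2 = 4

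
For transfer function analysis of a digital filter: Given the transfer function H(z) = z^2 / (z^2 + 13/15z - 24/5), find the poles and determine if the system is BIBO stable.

Poles are roots of the denominator: z^2 + 13/15z - 24/5 = 0.
Quadratic formula: z = [-(13/15) +/- sqrt((13/15)^2 - 4*(-24/5))] / 2
Discriminant = 169/225 + 96/5 = 4489/225; sqrt = 67/15.
z = (-13/15 +/- 67/15) / 2 => z = 9/5 or z = -8/3.
|p1| = 9/5, |p2| = 8/3.
For BIBO stability, all poles must lie inside the unit circle (|p| < 1).
System is UNSTABLE since at least one |p| >= 1.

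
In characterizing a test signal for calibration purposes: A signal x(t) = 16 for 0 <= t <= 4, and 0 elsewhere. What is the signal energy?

Energy = integral of |x(t)|^2 dt over the signal duration
= 16^2 * 4 = 256 * 4 = 1024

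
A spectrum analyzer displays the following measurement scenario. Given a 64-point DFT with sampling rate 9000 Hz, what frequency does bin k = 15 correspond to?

The frequency of DFT bin k is: f_k = k * f_s / N
f_15 = 15 * 9000 / 64 = 16875/8 Hz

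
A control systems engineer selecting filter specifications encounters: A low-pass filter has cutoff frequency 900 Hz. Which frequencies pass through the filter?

A low-pass filter passes all frequencies below the cutoff frequency 900 Hz and attenuates higher frequencies.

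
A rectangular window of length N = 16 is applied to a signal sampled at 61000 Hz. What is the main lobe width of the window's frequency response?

For a rectangular window of length N,
the main lobe width in frequency is 2*f_s/N.
= 2*61000/16 = 7625 Hz
This determines the minimum frequency separation for resolving two sinusoids.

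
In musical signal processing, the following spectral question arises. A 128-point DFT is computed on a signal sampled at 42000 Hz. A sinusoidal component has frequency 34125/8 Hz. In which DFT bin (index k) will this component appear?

DFT frequency resolution = f_s/N = 42000/128 = 2625/8 Hz
Bin index k = f_signal / resolution = 34125/8 / 2625/8 = 13
The signal frequency 34125/8 Hz falls in DFT bin k = 13.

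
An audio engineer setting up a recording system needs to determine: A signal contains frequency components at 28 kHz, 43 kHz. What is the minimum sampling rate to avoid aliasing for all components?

The highest frequency component is f_max = 43 kHz.
Nyquist rate = 2 * f_max = 2 * 43 kHz = 86 kHz.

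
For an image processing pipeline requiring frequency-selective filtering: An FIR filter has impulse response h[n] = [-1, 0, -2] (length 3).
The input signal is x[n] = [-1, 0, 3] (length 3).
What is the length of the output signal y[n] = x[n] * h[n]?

For linear convolution, the output length is:
len(y) = len(x) + len(h) - 1 = 3 + 3 - 1 = 5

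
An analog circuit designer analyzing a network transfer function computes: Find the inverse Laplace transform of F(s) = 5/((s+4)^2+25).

Standard pair: w/((s+a)^2+w^2) <-> e^(-at)*sin(wt)*u(t)
With a=4, w=5: f(t) = e^(-4t)*sin(5t)*u(t)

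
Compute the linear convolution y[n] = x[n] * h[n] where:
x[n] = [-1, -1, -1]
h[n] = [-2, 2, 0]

y[n] = sum_k x[k]*h[n-k]. Output length = len(x) + len(h) - 1 = 3 + 3 - 1 = 5.
y[0] = -1*-2 = 2
y[1] = -1*-2 + -1*2 = 0
y[2] = -1*-2 + -1*2 + -1*0 = 0
y[3] = -1*2 + -1*0 = -2
y[4] = -1*0 = 0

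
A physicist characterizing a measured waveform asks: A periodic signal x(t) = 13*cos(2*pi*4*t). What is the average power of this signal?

Average power of A*cos(wt) is A^2/2.
P = 13^2 / 2 = 169/2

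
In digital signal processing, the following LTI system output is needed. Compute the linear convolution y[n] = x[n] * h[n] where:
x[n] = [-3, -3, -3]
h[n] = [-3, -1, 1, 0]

y[n] = sum_k x[k]*h[n-k]. Output length = len(x) + len(h) - 1 = 3 + 4 - 1 = 6.
y[0] = -3*-3 = 9
y[1] = -3*-3 + -3*-1 = 12
y[2] = -3*-3 + -3*-1 + -3*1 = 9
y[3] = -3*-1 + -3*1 + -3*0 = 0
y[4] = -3*1 + -3*0 = -3
y[5] = -3*0 = 0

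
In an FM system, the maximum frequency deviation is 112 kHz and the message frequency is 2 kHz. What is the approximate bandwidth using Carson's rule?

Carson's rule: BW = 2*(delta_f + f_m)
= 2*(112 + 2) kHz = 228 kHz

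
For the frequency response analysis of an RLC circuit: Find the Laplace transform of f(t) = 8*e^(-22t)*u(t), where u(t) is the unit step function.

Standard Laplace transform pair:
e^(-at)*u(t) <-> 1/(s+a)
With a = 22: L{8*e^(-22t)*u(t)} = 8/(s+22), ROC: Re(s) > -22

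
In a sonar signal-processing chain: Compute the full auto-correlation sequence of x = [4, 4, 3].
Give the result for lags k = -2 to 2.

r_xx[k] = sum_m x[m]*x[m+k], indexed from 0, for k = -2 to 2:
  r_xx[-2] = x[2]*x[0] = 12
  r_xx[-1] = x[1]*x[0] + x[2]*x[1] = 28
  r_xx[0] = x[0]*x[0] + x[1]*x[1] + x[2]*x[2] = 41
  r_xx[1] = x[0]*x[1] + x[1]*x[2] = 28
  r_xx[2] = x[0]*x[2] = 12
r_xx = [12, 28, 41, 28, 12]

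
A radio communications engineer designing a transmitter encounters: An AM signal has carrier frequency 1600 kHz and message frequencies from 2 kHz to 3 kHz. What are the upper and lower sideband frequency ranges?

Upper sideband (USB) = fc + [fm_low, fm_high] = 1600 + [2, 3] = [1602, 1603] kHz
Lower sideband (LSB) = fc - [fm_high, fm_low] = 1600 - [3, 2] = [1597, 1598] kHz
Total occupied spectrum: 1597 kHz to 1603 kHz (plus carrier at 1600 kHz)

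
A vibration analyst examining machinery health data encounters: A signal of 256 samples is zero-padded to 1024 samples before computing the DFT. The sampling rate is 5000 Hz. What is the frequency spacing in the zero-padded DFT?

Original DFT: N = 256, resolution = f_s/N = 5000/256 = 625/32 Hz
Zero-padded DFT: N = 1024, resolution = f_s/N = 5000/1024 = 625/128 Hz
Zero-padding interpolates the spectrum (finer frequency grid)
but does NOT improve the true spectral resolution (ability to resolve close frequencies).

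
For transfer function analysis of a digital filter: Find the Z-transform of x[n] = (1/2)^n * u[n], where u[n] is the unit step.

The Z-transform of a^n * u[n] is z/(z-a) for |z| > |a|.
Here a = 1/2, so X(z) = z/(z - (1/2)) = 2z/(2z - 1)
ROC: |z| > 1/2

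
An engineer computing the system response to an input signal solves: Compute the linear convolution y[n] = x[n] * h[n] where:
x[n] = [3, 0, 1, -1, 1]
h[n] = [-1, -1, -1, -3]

y[n] = sum_k x[k]*h[n-k]. Output length = len(x) + len(h) - 1 = 5 + 4 - 1 = 8.
y[0] = 3*-1 = -3
y[1] = 0*-1 + 3*-1 = -3
y[2] = 1*-1 + 0*-1 + 3*-1 = -4
y[3] = -1*-1 + 1*-1 + 0*-1 + 3*-3 = -9
y[4] = 1*-1 + -1*-1 + 1*-1 + 0*-3 = -1
y[5] = 1*-1 + -1*-1 + 1*-3 = -3
y[6] = 1*-1 + -1*-3 = 2
y[7] = 1*-3 = -3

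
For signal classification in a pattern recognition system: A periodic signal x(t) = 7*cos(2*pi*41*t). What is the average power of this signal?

Average power of A*cos(wt) is A^2/2.
P = 7^2 / 2 = 49/2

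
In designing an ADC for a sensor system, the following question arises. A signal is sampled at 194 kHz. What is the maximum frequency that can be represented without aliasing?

The maximum frequency that can be represented without aliasing
is the Nyquist frequency: f_max = f_s / 2 = 194 kHz / 2 = 97 kHz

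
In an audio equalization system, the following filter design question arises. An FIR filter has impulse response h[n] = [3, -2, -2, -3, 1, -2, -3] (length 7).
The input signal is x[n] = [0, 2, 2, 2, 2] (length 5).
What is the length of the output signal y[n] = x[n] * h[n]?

For linear convolution, the output length is:
len(y) = len(x) + len(h) - 1 = 5 + 7 - 1 = 11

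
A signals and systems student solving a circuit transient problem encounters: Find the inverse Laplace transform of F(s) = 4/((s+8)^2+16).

Standard pair: w/((s+a)^2+w^2) <-> e^(-at)*sin(wt)*u(t)
With a=8, w=4: f(t) = e^(-8t)*sin(4t)*u(t)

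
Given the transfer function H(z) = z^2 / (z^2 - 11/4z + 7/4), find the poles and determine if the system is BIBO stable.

Poles are roots of the denominator: z^2 - 11/4z + 7/4 = 0.
Quadratic formula: z = [-(-11/4) +/- sqrt((-11/4)^2 - 4*(7/4))] / 2
Discriminant = 121/16 - 7 = 9/16; sqrt = 3/4.
z = (11/4 +/- 3/4) / 2 => z = 7/4 or z = 1.
|p1| = 7/4, |p2| = 1.
For BIBO stability, all poles must lie inside the unit circle (|p| < 1).
System is UNSTABLE since at least one |p| >= 1.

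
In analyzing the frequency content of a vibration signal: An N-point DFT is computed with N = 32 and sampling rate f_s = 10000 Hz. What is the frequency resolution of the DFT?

DFT frequency resolution = f_s / N
= 10000 / 32 = 625/2 Hz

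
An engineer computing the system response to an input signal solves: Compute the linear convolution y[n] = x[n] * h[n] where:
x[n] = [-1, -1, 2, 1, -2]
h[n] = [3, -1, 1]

y[n] = sum_k x[k]*h[n-k]. Output length = len(x) + len(h) - 1 = 5 + 3 - 1 = 7.
y[0] = -1*3 = -3
y[1] = -1*3 + -1*-1 = -2
y[2] = 2*3 + -1*-1 + -1*1 = 6
y[3] = 1*3 + 2*-1 + -1*1 = 0
y[4] = -2*3 + 1*-1 + 2*1 = -5
y[5] = -2*-1 + 1*1 = 3
y[6] = -2*1 = -2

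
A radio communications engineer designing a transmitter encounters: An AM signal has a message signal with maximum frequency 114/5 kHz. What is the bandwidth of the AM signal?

In AM (double-sideband), the bandwidth is twice the message frequency.
BW = 2 * f_m = 2 * 114/5 kHz = 228/5 kHz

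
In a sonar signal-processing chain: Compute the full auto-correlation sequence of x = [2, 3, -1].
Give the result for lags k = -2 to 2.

r_xx[k] = sum_m x[m]*x[m+k], indexed from 0, for k = -2 to 2:
  r_xx[-2] = x[2]*x[0] = -2
  r_xx[-1] = x[1]*x[0] + x[2]*x[1] = 3
  r_xx[0] = x[0]*x[0] + x[1]*x[1] + x[2]*x[2] = 14
  r_xx[1] = x[0]*x[1] + x[1]*x[2] = 3
  r_xx[2] = x[0]*x[2] = -2
r_xx = [-2, 3, 14, 3, -2]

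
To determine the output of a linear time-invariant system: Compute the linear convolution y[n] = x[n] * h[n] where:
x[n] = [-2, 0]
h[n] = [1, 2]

y[n] = sum_k x[k]*h[n-k]. Output length = len(x) + len(h) - 1 = 2 + 2 - 1 = 3.
y[0] = -2*1 = -2
y[1] = 0*1 + -2*2 = -4
y[2] = 0*2 = 0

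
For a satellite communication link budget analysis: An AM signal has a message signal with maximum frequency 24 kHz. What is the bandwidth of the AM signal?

In AM (double-sideband), the bandwidth is twice the message frequency.
BW = 2 * f_m = 2 * 24 kHz = 48 kHz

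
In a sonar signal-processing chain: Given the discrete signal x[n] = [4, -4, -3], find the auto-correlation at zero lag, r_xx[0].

The auto-correlation at zero lag r_xx[0] equals the signal energy.
r_xx[0] = sum of x[n]^2 = 4^2 + (-4)^2 + (-3)^2
= 16 + 16 + 9 = 41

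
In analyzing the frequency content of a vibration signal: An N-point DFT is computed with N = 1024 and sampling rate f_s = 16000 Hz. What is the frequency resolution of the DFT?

DFT frequency resolution = f_s / N
= 16000 / 1024 = 125/8 Hz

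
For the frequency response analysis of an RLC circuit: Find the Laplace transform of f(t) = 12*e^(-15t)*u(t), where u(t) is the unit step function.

Standard Laplace transform pair:
e^(-at)*u(t) <-> 1/(s+a)
With a = 15: L{12*e^(-15t)*u(t)} = 12/(s+15), ROC: Re(s) > -15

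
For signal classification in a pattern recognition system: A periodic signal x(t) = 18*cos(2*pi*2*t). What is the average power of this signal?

Average power of A*cos(wt) is A^2/2.
P = 18^2 / 2 = 324/2 = 162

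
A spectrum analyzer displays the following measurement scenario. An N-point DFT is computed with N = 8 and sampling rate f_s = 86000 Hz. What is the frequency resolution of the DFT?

DFT frequency resolution = f_s / N
= 86000 / 8 = 10750 Hz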